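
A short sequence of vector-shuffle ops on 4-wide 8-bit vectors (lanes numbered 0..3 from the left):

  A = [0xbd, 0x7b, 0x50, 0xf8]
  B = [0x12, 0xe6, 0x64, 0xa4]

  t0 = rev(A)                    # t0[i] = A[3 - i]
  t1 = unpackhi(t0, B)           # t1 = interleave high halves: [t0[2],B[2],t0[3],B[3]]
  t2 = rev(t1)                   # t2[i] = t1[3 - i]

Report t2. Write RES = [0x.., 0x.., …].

RES = [ 0xa4  0xbd  0x64  0x7b ]

t0 = [0xf8, 0x50, 0x7b, 0xbd]
t1 = [0x7b, 0x64, 0xbd, 0xa4]
t2 = [0xa4, 0xbd, 0x64, 0x7b]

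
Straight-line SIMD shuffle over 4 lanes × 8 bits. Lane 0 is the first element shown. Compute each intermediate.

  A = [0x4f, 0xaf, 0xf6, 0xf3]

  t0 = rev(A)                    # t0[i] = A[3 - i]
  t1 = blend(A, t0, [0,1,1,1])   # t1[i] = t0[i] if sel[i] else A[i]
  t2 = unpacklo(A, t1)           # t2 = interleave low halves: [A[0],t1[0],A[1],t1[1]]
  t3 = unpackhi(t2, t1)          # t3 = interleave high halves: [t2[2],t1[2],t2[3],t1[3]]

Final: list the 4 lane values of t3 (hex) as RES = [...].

RES = [ 0xaf  0xaf  0xf6  0x4f ]

→ t0 |f3|f6|af|4f|
→ t1 |4f|f6|af|4f|
→ t2 |4f|4f|af|f6|
→ t3 |af|af|f6|4f|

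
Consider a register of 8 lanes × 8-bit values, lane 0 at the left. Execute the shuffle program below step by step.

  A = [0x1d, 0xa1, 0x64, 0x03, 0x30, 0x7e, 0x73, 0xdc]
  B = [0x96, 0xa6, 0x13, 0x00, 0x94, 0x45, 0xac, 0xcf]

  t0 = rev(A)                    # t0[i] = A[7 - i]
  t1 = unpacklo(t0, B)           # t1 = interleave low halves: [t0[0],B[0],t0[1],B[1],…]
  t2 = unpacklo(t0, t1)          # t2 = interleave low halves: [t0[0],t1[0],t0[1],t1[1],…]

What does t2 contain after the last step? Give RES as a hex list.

  t0: dc 73 7e 30 03 64 a1 1d
  t1: dc 96 73 a6 7e 13 30 00
  t2: dc dc 73 96 7e 73 30 a6

RES = [ 0xdc  0xdc  0x73  0x96  0x7e  0x73  0x30  0xa6 ]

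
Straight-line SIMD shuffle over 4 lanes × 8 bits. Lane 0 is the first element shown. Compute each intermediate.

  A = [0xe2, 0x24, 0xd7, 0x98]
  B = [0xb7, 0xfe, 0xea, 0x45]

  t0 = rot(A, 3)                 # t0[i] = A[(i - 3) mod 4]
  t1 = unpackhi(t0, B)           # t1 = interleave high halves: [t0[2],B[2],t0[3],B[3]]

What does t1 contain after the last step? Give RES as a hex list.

t0 = [0x24, 0xd7, 0x98, 0xe2]
t1 = [0x98, 0xea, 0xe2, 0x45]

RES = [0x98, 0xea, 0xe2, 0x45]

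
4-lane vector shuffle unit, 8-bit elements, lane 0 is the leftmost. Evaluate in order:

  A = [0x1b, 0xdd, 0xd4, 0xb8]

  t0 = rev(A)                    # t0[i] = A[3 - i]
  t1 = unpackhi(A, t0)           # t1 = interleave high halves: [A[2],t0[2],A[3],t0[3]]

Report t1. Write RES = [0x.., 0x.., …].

  t0: b8 d4 dd 1b
  t1: d4 dd b8 1b

RES = [ 0xd4  0xdd  0xb8  0x1b ]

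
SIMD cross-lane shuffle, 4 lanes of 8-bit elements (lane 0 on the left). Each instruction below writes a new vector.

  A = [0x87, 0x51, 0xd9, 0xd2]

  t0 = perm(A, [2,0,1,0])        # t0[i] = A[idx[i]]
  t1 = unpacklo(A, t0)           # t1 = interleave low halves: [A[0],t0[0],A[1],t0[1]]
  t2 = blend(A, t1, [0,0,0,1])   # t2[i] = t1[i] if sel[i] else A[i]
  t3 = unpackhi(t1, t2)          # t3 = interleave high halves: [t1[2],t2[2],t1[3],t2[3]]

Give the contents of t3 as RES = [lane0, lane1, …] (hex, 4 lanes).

RES = [0x51, 0xd9, 0x87, 0x87]

  t0: d9 87 51 87
  t1: 87 d9 51 87
  t2: 87 51 d9 87
  t3: 51 d9 87 87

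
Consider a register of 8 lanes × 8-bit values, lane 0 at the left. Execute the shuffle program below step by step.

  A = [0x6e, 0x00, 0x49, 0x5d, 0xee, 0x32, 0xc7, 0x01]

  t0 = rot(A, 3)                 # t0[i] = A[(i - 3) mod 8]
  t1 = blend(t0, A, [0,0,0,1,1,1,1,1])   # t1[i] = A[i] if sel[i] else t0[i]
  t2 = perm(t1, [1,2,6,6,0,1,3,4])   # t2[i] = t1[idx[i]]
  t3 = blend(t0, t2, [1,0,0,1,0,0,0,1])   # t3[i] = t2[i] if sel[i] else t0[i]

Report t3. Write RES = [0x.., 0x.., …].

RES = [ 0xc7  0xc7  0x01  0xc7  0x00  0x49  0x5d  0xee ]

→ t0 |32|c7|01|6e|00|49|5d|ee|
→ t1 |32|c7|01|5d|ee|32|c7|01|
→ t2 |c7|01|c7|c7|32|c7|5d|ee|
→ t3 |c7|c7|01|c7|00|49|5d|ee|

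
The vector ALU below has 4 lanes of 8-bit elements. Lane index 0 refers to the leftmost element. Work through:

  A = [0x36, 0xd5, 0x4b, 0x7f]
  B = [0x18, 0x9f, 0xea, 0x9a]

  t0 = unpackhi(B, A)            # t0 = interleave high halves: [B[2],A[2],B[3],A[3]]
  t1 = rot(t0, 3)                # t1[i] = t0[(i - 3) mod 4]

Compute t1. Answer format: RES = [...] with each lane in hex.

RES = [ 0x4b  0x9a  0x7f  0xea ]

  t0: ea 4b 9a 7f
  t1: 4b 9a 7f ea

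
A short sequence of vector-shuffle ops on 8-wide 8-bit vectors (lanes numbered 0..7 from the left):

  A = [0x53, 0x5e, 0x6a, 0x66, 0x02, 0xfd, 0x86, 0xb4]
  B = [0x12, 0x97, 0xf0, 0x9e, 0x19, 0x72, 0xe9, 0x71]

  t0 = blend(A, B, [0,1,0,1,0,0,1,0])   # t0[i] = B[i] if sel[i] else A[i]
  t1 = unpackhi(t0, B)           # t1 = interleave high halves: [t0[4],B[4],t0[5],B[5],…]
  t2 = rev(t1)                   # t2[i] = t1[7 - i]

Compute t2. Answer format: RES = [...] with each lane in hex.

RES = [0x71, 0xb4, 0xe9, 0xe9, 0x72, 0xfd, 0x19, 0x02]

→ t0 |53|97|6a|9e|02|fd|e9|b4|
→ t1 |02|19|fd|72|e9|e9|b4|71|
→ t2 |71|b4|e9|e9|72|fd|19|02|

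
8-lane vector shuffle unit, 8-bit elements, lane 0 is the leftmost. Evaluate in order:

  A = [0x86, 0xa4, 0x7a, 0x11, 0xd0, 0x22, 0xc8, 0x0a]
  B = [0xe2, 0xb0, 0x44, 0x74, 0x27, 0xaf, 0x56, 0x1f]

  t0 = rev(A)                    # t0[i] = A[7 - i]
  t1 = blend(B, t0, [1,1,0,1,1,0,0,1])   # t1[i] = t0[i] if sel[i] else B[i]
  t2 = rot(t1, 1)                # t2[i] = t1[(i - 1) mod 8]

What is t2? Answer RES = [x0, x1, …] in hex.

RES = [0x86, 0x0a, 0xc8, 0x44, 0xd0, 0x11, 0xaf, 0x56]

t0 = [0x0a, 0xc8, 0x22, 0xd0, 0x11, 0x7a, 0xa4, 0x86]
t1 = [0x0a, 0xc8, 0x44, 0xd0, 0x11, 0xaf, 0x56, 0x86]
t2 = [0x86, 0x0a, 0xc8, 0x44, 0xd0, 0x11, 0xaf, 0x56]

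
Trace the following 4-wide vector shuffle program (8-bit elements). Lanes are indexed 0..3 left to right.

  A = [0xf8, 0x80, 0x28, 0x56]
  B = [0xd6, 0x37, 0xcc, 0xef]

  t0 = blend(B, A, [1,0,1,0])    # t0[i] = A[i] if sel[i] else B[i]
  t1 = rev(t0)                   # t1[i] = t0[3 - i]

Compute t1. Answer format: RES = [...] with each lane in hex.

RES = [ 0xef  0x28  0x37  0xf8 ]

→ t0 |f8|37|28|ef|
→ t1 |ef|28|37|f8|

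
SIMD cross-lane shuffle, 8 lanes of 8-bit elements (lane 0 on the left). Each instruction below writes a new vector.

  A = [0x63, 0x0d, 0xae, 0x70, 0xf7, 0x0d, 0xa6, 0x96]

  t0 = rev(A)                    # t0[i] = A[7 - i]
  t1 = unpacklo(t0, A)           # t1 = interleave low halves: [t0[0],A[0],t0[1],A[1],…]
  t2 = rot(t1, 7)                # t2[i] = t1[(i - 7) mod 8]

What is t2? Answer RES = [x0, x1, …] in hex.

→ t0 |96|a6|0d|f7|70|ae|0d|63|
→ t1 |96|63|a6|0d|0d|ae|f7|70|
→ t2 |63|a6|0d|0d|ae|f7|70|96|

RES = [0x63, 0xa6, 0x0d, 0x0d, 0xae, 0xf7, 0x70, 0x96]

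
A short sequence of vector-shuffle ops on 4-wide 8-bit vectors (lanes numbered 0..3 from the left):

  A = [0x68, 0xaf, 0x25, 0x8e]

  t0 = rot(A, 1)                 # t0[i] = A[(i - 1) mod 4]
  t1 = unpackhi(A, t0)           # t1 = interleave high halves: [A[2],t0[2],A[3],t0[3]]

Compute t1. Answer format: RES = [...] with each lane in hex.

RES = [ 0x25  0xaf  0x8e  0x25 ]

→ t0 |8e|68|af|25|
→ t1 |25|af|8e|25|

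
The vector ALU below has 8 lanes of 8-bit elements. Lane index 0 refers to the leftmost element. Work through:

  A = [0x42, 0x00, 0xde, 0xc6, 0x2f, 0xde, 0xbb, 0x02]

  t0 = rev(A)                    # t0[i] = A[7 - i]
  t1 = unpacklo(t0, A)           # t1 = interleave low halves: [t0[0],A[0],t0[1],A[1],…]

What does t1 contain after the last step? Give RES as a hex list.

RES = [0x02, 0x42, 0xbb, 0x00, 0xde, 0xde, 0x2f, 0xc6]

  t0: 02 bb de 2f c6 de 00 42
  t1: 02 42 bb 00 de de 2f c6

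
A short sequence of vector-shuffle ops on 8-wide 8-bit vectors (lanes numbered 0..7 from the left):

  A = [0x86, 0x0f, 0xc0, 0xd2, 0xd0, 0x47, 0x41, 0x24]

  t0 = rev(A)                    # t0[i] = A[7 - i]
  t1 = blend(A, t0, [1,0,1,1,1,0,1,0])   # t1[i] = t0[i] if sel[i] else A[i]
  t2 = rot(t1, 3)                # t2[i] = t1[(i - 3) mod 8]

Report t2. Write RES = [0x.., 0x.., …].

RES = [0x47, 0x0f, 0x24, 0x24, 0x0f, 0x47, 0xd0, 0xd2]

→ t0 |24|41|47|d0|d2|c0|0f|86|
→ t1 |24|0f|47|d0|d2|47|0f|24|
→ t2 |47|0f|24|24|0f|47|d0|d2|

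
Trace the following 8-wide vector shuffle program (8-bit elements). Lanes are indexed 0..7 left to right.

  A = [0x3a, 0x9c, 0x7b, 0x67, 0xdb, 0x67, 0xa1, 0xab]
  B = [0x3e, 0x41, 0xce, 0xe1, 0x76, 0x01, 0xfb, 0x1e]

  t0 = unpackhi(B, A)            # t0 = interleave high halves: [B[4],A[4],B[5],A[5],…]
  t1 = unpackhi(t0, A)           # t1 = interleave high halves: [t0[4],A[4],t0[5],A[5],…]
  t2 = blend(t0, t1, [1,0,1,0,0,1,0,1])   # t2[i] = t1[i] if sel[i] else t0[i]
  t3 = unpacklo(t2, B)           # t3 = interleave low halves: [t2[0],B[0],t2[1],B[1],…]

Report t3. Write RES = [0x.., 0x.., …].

RES = [ 0xfb  0x3e  0xdb  0x41  0xa1  0xce  0x67  0xe1 ]

→ t0 |76|db|01|67|fb|a1|1e|ab|
→ t1 |fb|db|a1|67|1e|a1|ab|ab|
→ t2 |fb|db|a1|67|fb|a1|1e|ab|
→ t3 |fb|3e|db|41|a1|ce|67|e1|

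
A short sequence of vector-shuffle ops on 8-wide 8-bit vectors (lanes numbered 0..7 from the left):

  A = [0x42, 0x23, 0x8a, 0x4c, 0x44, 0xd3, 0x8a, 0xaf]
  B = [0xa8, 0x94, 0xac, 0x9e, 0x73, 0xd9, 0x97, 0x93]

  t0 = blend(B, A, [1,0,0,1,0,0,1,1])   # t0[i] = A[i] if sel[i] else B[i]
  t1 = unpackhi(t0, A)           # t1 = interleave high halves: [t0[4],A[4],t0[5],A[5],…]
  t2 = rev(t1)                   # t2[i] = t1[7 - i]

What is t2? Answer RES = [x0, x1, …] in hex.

→ t0 |42|94|ac|4c|73|d9|8a|af|
→ t1 |73|44|d9|d3|8a|8a|af|af|
→ t2 |af|af|8a|8a|d3|d9|44|73|

RES = [0xaf, 0xaf, 0x8a, 0x8a, 0xd3, 0xd9, 0x44, 0x73]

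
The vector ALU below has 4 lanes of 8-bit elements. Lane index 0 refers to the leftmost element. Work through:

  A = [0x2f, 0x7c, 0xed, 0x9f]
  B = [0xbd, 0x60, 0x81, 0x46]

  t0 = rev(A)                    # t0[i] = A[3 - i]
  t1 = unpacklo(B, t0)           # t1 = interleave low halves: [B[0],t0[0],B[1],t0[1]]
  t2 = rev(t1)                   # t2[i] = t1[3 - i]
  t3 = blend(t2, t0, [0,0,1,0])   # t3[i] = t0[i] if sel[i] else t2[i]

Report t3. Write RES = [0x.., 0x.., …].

t0 = [0x9f, 0xed, 0x7c, 0x2f]
t1 = [0xbd, 0x9f, 0x60, 0xed]
t2 = [0xed, 0x60, 0x9f, 0xbd]
t3 = [0xed, 0x60, 0x7c, 0xbd]

RES = [ 0xed  0x60  0x7c  0xbd ]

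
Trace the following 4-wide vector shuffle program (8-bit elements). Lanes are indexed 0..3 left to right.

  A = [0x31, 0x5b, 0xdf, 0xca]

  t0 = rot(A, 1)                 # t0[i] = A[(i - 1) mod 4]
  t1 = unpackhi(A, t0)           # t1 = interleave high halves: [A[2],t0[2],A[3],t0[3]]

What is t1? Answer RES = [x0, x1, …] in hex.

→ t0 |ca|31|5b|df|
→ t1 |df|5b|ca|df|

RES = [0xdf, 0x5b, 0xca, 0xdf]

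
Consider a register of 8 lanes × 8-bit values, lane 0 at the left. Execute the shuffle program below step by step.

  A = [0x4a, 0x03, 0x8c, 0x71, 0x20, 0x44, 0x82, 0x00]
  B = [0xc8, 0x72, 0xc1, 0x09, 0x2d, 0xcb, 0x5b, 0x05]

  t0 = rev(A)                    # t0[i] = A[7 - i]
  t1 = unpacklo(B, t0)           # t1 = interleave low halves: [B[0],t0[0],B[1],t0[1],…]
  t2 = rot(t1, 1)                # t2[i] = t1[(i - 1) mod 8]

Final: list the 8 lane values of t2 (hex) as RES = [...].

RES = [ 0x20  0xc8  0x00  0x72  0x82  0xc1  0x44  0x09 ]

→ t0 |00|82|44|20|71|8c|03|4a|
→ t1 |c8|00|72|82|c1|44|09|20|
→ t2 |20|c8|00|72|82|c1|44|09|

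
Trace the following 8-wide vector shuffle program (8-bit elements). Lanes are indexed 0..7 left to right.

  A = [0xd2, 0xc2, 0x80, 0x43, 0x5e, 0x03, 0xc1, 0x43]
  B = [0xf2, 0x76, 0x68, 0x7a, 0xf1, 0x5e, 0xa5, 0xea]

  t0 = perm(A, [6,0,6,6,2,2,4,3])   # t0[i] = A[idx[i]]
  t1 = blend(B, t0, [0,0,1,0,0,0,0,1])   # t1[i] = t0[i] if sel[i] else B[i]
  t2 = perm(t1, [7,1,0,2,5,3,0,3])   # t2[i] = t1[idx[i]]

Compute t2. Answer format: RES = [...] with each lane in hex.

RES = [0x43, 0x76, 0xf2, 0xc1, 0x5e, 0x7a, 0xf2, 0x7a]

  t0: c1 d2 c1 c1 80 80 5e 43
  t1: f2 76 c1 7a f1 5e a5 43
  t2: 43 76 f2 c1 5e 7a f2 7a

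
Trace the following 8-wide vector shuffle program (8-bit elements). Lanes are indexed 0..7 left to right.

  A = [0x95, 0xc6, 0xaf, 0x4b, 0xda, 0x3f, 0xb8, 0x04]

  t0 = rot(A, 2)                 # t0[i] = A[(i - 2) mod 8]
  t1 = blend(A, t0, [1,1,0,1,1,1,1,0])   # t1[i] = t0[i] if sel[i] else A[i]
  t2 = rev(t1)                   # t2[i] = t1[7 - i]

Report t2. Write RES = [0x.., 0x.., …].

  t0: b8 04 95 c6 af 4b da 3f
  t1: b8 04 af c6 af 4b da 04
  t2: 04 da 4b af c6 af 04 b8

RES = [ 0x04  0xda  0x4b  0xaf  0xc6  0xaf  0x04  0xb8 ]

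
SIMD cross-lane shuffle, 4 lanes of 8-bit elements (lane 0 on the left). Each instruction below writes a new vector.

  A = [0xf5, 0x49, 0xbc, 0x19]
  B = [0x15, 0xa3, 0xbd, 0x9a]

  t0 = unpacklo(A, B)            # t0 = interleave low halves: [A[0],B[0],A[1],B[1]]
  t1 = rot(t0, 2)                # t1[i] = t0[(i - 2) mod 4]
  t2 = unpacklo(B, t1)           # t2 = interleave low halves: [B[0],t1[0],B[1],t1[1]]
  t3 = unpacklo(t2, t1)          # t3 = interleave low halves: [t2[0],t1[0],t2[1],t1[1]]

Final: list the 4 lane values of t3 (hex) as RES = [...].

  t0: f5 15 49 a3
  t1: 49 a3 f5 15
  t2: 15 49 a3 a3
  t3: 15 49 49 a3

RES = [0x15, 0x49, 0x49, 0xa3]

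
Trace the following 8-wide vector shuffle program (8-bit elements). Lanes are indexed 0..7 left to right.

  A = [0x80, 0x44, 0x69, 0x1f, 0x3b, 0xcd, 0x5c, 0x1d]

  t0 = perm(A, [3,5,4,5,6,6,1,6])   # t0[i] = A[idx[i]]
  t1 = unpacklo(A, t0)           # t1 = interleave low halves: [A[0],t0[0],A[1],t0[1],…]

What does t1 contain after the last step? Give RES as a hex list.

RES = [ 0x80  0x1f  0x44  0xcd  0x69  0x3b  0x1f  0xcd ]

→ t0 |1f|cd|3b|cd|5c|5c|44|5c|
→ t1 |80|1f|44|cd|69|3b|1f|cd|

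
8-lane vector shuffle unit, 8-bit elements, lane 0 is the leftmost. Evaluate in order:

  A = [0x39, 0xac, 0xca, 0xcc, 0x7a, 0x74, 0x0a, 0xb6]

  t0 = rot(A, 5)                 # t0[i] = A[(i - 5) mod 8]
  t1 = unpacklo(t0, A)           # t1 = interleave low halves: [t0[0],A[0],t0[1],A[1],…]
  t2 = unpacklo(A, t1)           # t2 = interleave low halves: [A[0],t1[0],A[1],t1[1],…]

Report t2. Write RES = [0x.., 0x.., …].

RES = [0x39, 0xcc, 0xac, 0x39, 0xca, 0x7a, 0xcc, 0xac]

→ t0 |cc|7a|74|0a|b6|39|ac|ca|
→ t1 |cc|39|7a|ac|74|ca|0a|cc|
→ t2 |39|cc|ac|39|ca|7a|cc|ac|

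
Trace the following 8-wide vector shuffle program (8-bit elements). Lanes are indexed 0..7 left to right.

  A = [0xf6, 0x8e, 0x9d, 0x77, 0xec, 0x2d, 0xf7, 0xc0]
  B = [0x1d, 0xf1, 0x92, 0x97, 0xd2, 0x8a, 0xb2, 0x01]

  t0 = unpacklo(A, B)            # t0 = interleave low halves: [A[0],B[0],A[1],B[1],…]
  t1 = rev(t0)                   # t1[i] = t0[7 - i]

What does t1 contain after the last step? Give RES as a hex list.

RES = [0x97, 0x77, 0x92, 0x9d, 0xf1, 0x8e, 0x1d, 0xf6]

→ t0 |f6|1d|8e|f1|9d|92|77|97|
→ t1 |97|77|92|9d|f1|8e|1d|f6|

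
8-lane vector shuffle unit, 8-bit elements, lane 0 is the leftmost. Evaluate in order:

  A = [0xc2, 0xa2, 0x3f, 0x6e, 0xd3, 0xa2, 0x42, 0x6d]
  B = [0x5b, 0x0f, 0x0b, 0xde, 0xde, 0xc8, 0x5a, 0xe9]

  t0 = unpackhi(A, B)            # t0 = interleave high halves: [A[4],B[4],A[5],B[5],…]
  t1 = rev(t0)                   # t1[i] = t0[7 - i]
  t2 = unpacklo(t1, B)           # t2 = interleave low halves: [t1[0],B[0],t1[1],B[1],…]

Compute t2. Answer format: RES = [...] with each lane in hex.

RES = [ 0xe9  0x5b  0x6d  0x0f  0x5a  0x0b  0x42  0xde ]

  t0: d3 de a2 c8 42 5a 6d e9
  t1: e9 6d 5a 42 c8 a2 de d3
  t2: e9 5b 6d 0f 5a 0b 42 de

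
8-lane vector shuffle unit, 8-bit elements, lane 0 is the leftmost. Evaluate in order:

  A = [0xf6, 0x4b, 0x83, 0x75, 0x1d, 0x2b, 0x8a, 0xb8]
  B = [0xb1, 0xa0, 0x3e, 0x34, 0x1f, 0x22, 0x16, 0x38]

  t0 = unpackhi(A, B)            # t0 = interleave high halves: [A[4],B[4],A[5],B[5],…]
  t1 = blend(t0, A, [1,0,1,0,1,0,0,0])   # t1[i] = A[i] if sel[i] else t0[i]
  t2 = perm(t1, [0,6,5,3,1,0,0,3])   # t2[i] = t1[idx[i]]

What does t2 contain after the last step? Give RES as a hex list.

RES = [0xf6, 0xb8, 0x16, 0x22, 0x1f, 0xf6, 0xf6, 0x22]

  t0: 1d 1f 2b 22 8a 16 b8 38
  t1: f6 1f 83 22 1d 16 b8 38
  t2: f6 b8 16 22 1f f6 f6 22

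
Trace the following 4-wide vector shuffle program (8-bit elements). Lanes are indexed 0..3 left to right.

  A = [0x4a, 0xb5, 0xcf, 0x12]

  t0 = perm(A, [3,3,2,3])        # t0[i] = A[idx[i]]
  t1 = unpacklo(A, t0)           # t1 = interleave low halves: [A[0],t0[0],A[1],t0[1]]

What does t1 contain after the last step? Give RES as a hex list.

→ t0 |12|12|cf|12|
→ t1 |4a|12|b5|12|

RES = [ 0x4a  0x12  0xb5  0x12 ]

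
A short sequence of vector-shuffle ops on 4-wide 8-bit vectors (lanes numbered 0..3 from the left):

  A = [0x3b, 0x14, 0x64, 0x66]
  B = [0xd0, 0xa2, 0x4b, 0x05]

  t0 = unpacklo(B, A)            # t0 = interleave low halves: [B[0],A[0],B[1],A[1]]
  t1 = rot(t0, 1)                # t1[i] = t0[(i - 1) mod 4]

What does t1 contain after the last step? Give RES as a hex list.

RES = [0x14, 0xd0, 0x3b, 0xa2]

  t0: d0 3b a2 14
  t1: 14 d0 3b a2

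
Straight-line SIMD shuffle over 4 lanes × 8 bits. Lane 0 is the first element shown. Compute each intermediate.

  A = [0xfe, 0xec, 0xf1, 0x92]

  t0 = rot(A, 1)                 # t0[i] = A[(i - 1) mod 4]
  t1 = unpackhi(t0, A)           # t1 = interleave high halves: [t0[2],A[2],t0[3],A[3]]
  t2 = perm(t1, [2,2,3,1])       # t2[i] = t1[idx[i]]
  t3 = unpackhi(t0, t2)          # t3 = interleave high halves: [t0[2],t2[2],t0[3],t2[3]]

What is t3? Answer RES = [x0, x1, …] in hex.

  t0: 92 fe ec f1
  t1: ec f1 f1 92
  t2: f1 f1 92 f1
  t3: ec 92 f1 f1

RES = [ 0xec  0x92  0xf1  0xf1 ]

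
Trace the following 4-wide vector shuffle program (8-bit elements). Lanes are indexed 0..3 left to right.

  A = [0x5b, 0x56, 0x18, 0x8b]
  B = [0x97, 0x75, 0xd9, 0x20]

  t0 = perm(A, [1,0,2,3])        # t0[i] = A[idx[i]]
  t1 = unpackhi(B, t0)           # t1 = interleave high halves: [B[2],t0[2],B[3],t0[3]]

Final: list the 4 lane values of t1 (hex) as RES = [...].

t0 = [0x56, 0x5b, 0x18, 0x8b]
t1 = [0xd9, 0x18, 0x20, 0x8b]

RES = [0xd9, 0x18, 0x20, 0x8b]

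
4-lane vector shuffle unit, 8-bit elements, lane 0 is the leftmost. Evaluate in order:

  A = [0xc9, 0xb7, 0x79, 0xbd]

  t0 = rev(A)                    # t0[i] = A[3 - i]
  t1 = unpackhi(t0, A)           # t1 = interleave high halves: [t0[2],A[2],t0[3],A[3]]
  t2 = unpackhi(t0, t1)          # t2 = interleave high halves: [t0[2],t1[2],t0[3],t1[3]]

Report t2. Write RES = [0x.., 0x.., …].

RES = [0xb7, 0xc9, 0xc9, 0xbd]

→ t0 |bd|79|b7|c9|
→ t1 |b7|79|c9|bd|
→ t2 |b7|c9|c9|bd|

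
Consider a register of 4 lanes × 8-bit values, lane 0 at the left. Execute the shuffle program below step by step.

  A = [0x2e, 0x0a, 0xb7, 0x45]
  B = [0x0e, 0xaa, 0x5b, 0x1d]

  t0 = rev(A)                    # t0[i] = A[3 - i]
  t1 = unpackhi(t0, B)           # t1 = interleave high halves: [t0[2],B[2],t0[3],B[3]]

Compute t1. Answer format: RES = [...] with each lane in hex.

t0 = [0x45, 0xb7, 0x0a, 0x2e]
t1 = [0x0a, 0x5b, 0x2e, 0x1d]

RES = [ 0x0a  0x5b  0x2e  0x1d ]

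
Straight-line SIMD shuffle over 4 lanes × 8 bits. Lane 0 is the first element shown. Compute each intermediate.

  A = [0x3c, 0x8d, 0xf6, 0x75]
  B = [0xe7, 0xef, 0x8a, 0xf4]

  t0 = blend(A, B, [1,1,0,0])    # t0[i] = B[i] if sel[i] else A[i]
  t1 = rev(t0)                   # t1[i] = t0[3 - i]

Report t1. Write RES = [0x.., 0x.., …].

RES = [ 0x75  0xf6  0xef  0xe7 ]

→ t0 |e7|ef|f6|75|
→ t1 |75|f6|ef|e7|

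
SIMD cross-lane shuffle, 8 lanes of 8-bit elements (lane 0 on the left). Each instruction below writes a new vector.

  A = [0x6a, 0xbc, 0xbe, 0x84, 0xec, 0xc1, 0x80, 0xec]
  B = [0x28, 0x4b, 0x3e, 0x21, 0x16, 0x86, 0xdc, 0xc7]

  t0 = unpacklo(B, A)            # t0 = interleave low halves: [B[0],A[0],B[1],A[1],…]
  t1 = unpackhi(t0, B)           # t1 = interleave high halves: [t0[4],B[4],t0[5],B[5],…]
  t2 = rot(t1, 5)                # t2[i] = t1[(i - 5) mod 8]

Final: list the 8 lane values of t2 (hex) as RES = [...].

t0 = [0x28, 0x6a, 0x4b, 0xbc, 0x3e, 0xbe, 0x21, 0x84]
t1 = [0x3e, 0x16, 0xbe, 0x86, 0x21, 0xdc, 0x84, 0xc7]
t2 = [0x86, 0x21, 0xdc, 0x84, 0xc7, 0x3e, 0x16, 0xbe]

RES = [ 0x86  0x21  0xdc  0x84  0xc7  0x3e  0x16  0xbe ]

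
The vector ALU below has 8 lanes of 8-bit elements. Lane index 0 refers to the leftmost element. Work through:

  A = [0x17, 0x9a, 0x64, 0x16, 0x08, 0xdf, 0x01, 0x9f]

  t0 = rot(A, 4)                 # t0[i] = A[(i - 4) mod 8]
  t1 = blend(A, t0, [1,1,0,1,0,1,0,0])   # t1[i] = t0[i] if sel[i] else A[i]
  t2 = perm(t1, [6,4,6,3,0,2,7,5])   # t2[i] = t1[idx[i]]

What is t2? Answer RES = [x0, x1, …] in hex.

  t0: 08 df 01 9f 17 9a 64 16
  t1: 08 df 64 9f 08 9a 01 9f
  t2: 01 08 01 9f 08 64 9f 9a

RES = [0x01, 0x08, 0x01, 0x9f, 0x08, 0x64, 0x9f, 0x9a]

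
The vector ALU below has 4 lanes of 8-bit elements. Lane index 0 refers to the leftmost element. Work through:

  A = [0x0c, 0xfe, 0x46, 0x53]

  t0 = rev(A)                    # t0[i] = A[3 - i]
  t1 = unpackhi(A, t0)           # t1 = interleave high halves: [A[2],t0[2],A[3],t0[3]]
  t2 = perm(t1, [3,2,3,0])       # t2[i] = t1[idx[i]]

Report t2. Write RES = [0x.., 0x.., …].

t0 = [0x53, 0x46, 0xfe, 0x0c]
t1 = [0x46, 0xfe, 0x53, 0x0c]
t2 = [0x0c, 0x53, 0x0c, 0x46]

RES = [ 0x0c  0x53  0x0c  0x46 ]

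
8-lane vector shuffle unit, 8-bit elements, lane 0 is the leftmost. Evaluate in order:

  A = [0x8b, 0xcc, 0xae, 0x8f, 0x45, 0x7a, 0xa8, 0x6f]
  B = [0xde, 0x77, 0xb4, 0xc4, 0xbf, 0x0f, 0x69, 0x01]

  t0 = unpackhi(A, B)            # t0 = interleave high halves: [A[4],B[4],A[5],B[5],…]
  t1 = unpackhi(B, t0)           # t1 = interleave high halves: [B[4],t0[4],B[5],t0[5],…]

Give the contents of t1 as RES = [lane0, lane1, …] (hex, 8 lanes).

→ t0 |45|bf|7a|0f|a8|69|6f|01|
→ t1 |bf|a8|0f|69|69|6f|01|01|

RES = [0xbf, 0xa8, 0x0f, 0x69, 0x69, 0x6f, 0x01, 0x01]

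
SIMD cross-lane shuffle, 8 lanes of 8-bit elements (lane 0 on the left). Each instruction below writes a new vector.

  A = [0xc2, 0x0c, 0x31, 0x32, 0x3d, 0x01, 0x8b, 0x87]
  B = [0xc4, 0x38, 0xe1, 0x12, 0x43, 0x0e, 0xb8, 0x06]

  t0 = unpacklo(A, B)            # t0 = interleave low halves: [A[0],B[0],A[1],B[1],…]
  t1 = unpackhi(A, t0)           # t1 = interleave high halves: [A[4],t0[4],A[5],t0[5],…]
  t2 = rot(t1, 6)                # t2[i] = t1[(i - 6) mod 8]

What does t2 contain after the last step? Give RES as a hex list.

RES = [0x01, 0xe1, 0x8b, 0x32, 0x87, 0x12, 0x3d, 0x31]

t0 = [0xc2, 0xc4, 0x0c, 0x38, 0x31, 0xe1, 0x32, 0x12]
t1 = [0x3d, 0x31, 0x01, 0xe1, 0x8b, 0x32, 0x87, 0x12]
t2 = [0x01, 0xe1, 0x8b, 0x32, 0x87, 0x12, 0x3d, 0x31]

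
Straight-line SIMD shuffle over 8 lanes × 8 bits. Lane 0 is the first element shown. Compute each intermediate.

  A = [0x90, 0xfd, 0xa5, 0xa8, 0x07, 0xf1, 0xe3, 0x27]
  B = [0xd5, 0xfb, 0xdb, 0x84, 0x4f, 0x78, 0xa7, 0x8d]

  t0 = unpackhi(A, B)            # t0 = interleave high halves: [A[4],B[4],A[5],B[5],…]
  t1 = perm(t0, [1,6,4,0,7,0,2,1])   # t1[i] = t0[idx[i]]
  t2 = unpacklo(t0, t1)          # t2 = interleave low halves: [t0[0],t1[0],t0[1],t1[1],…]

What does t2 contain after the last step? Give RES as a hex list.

t0 = [0x07, 0x4f, 0xf1, 0x78, 0xe3, 0xa7, 0x27, 0x8d]
t1 = [0x4f, 0x27, 0xe3, 0x07, 0x8d, 0x07, 0xf1, 0x4f]
t2 = [0x07, 0x4f, 0x4f, 0x27, 0xf1, 0xe3, 0x78, 0x07]

RES = [0x07, 0x4f, 0x4f, 0x27, 0xf1, 0xe3, 0x78, 0x07]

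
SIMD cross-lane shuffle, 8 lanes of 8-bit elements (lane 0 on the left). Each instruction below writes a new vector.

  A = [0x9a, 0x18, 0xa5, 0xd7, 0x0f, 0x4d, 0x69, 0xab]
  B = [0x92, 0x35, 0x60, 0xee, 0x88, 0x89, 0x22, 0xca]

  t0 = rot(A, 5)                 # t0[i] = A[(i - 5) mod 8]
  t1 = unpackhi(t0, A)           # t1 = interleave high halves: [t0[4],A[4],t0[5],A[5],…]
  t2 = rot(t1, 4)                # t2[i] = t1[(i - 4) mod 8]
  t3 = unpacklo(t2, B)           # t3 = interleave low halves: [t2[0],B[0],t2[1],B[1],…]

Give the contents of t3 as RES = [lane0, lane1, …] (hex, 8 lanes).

t0 = [0xd7, 0x0f, 0x4d, 0x69, 0xab, 0x9a, 0x18, 0xa5]
t1 = [0xab, 0x0f, 0x9a, 0x4d, 0x18, 0x69, 0xa5, 0xab]
t2 = [0x18, 0x69, 0xa5, 0xab, 0xab, 0x0f, 0x9a, 0x4d]
t3 = [0x18, 0x92, 0x69, 0x35, 0xa5, 0x60, 0xab, 0xee]

RES = [0x18, 0x92, 0x69, 0x35, 0xa5, 0x60, 0xab, 0xee]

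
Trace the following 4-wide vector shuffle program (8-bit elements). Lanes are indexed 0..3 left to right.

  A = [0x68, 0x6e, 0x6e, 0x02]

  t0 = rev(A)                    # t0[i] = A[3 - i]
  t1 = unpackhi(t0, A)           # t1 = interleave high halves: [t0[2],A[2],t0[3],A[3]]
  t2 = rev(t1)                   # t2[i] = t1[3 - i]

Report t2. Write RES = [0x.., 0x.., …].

t0 = [0x02, 0x6e, 0x6e, 0x68]
t1 = [0x6e, 0x6e, 0x68, 0x02]
t2 = [0x02, 0x68, 0x6e, 0x6e]

RES = [0x02, 0x68, 0x6e, 0x6e]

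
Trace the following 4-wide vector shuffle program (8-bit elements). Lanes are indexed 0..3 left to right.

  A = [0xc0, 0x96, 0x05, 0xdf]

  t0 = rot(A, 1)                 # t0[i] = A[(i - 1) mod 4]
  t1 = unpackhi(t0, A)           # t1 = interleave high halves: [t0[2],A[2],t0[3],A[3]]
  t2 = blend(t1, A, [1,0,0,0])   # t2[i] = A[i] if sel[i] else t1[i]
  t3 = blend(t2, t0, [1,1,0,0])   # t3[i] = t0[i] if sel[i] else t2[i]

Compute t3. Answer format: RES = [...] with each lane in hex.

  t0: df c0 96 05
  t1: 96 05 05 df
  t2: c0 05 05 df
  t3: df c0 05 df

RES = [0xdf, 0xc0, 0x05, 0xdf]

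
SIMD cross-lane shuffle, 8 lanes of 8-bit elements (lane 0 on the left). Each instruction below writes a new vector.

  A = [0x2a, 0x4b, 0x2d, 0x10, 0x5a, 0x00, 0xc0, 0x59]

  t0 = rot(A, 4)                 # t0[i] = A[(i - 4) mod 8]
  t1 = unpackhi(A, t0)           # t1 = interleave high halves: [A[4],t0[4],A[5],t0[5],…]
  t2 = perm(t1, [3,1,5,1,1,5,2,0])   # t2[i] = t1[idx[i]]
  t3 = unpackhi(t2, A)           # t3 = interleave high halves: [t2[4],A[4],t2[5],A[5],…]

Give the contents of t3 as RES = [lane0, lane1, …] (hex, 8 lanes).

RES = [0x2a, 0x5a, 0x2d, 0x00, 0x00, 0xc0, 0x5a, 0x59]

t0 = [0x5a, 0x00, 0xc0, 0x59, 0x2a, 0x4b, 0x2d, 0x10]
t1 = [0x5a, 0x2a, 0x00, 0x4b, 0xc0, 0x2d, 0x59, 0x10]
t2 = [0x4b, 0x2a, 0x2d, 0x2a, 0x2a, 0x2d, 0x00, 0x5a]
t3 = [0x2a, 0x5a, 0x2d, 0x00, 0x00, 0xc0, 0x5a, 0x59]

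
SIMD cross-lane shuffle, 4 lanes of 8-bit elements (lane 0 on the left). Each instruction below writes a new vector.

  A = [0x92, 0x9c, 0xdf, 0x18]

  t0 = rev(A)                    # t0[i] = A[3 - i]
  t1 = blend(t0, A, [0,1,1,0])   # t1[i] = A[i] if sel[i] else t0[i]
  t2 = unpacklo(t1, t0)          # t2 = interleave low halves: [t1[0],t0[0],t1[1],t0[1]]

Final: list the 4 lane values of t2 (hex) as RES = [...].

RES = [0x18, 0x18, 0x9c, 0xdf]

t0 = [0x18, 0xdf, 0x9c, 0x92]
t1 = [0x18, 0x9c, 0xdf, 0x92]
t2 = [0x18, 0x18, 0x9c, 0xdf]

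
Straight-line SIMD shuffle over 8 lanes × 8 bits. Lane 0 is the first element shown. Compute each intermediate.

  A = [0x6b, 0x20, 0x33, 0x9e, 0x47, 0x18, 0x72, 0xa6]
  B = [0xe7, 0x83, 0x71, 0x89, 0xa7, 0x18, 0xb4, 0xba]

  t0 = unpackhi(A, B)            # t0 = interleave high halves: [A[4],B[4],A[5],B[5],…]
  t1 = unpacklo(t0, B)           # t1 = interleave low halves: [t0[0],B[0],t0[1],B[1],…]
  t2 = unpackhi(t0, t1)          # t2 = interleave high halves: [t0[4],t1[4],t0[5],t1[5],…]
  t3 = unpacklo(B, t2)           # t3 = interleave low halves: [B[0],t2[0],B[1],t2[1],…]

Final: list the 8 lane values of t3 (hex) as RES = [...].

RES = [0xe7, 0x72, 0x83, 0x18, 0x71, 0xb4, 0x89, 0x71]

  t0: 47 a7 18 18 72 b4 a6 ba
  t1: 47 e7 a7 83 18 71 18 89
  t2: 72 18 b4 71 a6 18 ba 89
  t3: e7 72 83 18 71 b4 89 71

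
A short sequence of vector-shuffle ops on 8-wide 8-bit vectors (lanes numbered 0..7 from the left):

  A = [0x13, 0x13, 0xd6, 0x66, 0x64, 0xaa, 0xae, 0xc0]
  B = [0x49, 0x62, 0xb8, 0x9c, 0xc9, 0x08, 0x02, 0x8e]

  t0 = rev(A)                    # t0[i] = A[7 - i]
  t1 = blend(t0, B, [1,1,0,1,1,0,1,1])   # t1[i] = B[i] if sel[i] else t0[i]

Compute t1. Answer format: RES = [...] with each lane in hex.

t0 = [0xc0, 0xae, 0xaa, 0x64, 0x66, 0xd6, 0x13, 0x13]
t1 = [0x49, 0x62, 0xaa, 0x9c, 0xc9, 0xd6, 0x02, 0x8e]

RES = [ 0x49  0x62  0xaa  0x9c  0xc9  0xd6  0x02  0x8e ]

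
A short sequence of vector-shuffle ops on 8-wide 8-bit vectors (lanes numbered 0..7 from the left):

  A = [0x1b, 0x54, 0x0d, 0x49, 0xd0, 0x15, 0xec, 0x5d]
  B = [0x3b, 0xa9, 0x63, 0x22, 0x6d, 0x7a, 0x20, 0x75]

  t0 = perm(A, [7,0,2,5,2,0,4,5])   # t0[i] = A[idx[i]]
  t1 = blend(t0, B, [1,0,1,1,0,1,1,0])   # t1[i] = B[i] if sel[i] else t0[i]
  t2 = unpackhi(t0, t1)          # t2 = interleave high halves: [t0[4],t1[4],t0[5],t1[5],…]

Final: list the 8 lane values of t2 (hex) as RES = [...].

RES = [0x0d, 0x0d, 0x1b, 0x7a, 0xd0, 0x20, 0x15, 0x15]

t0 = [0x5d, 0x1b, 0x0d, 0x15, 0x0d, 0x1b, 0xd0, 0x15]
t1 = [0x3b, 0x1b, 0x63, 0x22, 0x0d, 0x7a, 0x20, 0x15]
t2 = [0x0d, 0x0d, 0x1b, 0x7a, 0xd0, 0x20, 0x15, 0x15]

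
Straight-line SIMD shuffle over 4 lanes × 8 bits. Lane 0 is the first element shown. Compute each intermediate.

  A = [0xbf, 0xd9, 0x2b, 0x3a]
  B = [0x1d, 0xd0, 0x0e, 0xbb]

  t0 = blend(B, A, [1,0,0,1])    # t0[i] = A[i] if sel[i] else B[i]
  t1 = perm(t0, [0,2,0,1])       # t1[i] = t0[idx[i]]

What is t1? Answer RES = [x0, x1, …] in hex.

RES = [0xbf, 0x0e, 0xbf, 0xd0]

→ t0 |bf|d0|0e|3a|
→ t1 |bf|0e|bf|d0|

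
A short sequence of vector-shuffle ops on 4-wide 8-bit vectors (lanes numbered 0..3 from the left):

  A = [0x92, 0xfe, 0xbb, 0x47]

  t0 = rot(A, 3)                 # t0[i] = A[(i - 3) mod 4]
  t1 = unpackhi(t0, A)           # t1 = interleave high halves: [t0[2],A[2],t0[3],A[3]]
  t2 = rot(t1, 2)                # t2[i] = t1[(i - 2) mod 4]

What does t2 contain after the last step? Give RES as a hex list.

RES = [ 0x92  0x47  0x47  0xbb ]

→ t0 |fe|bb|47|92|
→ t1 |47|bb|92|47|
→ t2 |92|47|47|bb|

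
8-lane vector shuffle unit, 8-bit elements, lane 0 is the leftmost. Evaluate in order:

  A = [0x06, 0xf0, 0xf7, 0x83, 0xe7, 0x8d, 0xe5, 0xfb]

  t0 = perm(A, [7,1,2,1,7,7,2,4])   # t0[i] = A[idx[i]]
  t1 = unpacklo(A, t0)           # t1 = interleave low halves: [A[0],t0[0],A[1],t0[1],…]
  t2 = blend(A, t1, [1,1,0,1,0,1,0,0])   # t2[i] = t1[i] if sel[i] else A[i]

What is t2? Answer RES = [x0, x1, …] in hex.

RES = [ 0x06  0xfb  0xf7  0xf0  0xe7  0xf7  0xe5  0xfb ]

  t0: fb f0 f7 f0 fb fb f7 e7
  t1: 06 fb f0 f0 f7 f7 83 f0
  t2: 06 fb f7 f0 e7 f7 e5 fb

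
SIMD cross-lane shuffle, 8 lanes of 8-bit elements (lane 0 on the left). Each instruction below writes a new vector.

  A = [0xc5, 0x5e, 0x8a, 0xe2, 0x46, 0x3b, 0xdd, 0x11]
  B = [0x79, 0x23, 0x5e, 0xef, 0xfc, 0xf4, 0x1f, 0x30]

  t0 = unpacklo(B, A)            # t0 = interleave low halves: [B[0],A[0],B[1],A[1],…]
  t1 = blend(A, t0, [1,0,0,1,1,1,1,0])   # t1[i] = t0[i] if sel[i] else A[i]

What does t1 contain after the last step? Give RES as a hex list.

  t0: 79 c5 23 5e 5e 8a ef e2
  t1: 79 5e 8a 5e 5e 8a ef 11

RES = [0x79, 0x5e, 0x8a, 0x5e, 0x5e, 0x8a, 0xef, 0x11]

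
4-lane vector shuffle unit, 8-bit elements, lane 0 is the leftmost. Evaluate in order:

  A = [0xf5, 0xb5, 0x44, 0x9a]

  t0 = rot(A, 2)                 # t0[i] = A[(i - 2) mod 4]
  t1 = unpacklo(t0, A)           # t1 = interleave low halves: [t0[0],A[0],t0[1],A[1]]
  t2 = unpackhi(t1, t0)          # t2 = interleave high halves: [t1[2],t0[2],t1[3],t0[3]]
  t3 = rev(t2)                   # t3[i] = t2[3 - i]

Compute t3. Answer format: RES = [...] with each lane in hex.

RES = [0xb5, 0xb5, 0xf5, 0x9a]

  t0: 44 9a f5 b5
  t1: 44 f5 9a b5
  t2: 9a f5 b5 b5
  t3: b5 b5 f5 9a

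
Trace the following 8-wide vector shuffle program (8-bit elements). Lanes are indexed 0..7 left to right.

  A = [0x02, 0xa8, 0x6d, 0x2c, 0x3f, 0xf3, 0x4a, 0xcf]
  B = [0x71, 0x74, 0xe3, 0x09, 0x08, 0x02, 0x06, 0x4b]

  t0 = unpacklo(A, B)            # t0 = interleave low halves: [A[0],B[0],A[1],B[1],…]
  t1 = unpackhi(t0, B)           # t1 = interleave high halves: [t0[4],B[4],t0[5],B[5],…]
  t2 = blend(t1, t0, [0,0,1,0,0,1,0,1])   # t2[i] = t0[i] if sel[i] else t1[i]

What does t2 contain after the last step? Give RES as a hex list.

RES = [0x6d, 0x08, 0xa8, 0x02, 0x2c, 0xe3, 0x09, 0x09]

→ t0 |02|71|a8|74|6d|e3|2c|09|
→ t1 |6d|08|e3|02|2c|06|09|4b|
→ t2 |6d|08|a8|02|2c|e3|09|09|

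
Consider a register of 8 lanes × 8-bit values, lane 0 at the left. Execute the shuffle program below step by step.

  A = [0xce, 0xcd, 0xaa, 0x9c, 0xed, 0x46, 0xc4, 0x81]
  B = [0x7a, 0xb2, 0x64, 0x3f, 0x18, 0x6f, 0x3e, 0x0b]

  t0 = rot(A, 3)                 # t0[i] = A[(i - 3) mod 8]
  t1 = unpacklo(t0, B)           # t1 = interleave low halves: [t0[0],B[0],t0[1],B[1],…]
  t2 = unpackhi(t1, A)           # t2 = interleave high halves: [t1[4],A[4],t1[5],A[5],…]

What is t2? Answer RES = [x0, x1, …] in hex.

  t0: 46 c4 81 ce cd aa 9c ed
  t1: 46 7a c4 b2 81 64 ce 3f
  t2: 81 ed 64 46 ce c4 3f 81

RES = [ 0x81  0xed  0x64  0x46  0xce  0xc4  0x3f  0x81 ]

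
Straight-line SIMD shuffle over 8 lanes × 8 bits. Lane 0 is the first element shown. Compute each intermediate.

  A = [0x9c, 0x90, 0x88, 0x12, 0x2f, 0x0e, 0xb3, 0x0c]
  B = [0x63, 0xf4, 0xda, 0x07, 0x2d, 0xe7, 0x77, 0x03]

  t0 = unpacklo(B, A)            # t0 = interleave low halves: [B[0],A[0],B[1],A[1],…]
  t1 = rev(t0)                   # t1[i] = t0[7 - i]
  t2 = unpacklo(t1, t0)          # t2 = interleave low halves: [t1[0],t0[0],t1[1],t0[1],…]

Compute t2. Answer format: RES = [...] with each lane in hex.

t0 = [0x63, 0x9c, 0xf4, 0x90, 0xda, 0x88, 0x07, 0x12]
t1 = [0x12, 0x07, 0x88, 0xda, 0x90, 0xf4, 0x9c, 0x63]
t2 = [0x12, 0x63, 0x07, 0x9c, 0x88, 0xf4, 0xda, 0x90]

RES = [0x12, 0x63, 0x07, 0x9c, 0x88, 0xf4, 0xda, 0x90]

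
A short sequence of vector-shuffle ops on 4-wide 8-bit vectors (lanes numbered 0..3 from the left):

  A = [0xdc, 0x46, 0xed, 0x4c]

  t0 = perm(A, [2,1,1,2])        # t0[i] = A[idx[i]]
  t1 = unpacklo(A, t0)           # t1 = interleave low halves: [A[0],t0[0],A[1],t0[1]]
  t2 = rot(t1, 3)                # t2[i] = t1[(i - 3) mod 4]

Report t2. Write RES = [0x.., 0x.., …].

  t0: ed 46 46 ed
  t1: dc ed 46 46
  t2: ed 46 46 dc

RES = [ 0xed  0x46  0x46  0xdc ]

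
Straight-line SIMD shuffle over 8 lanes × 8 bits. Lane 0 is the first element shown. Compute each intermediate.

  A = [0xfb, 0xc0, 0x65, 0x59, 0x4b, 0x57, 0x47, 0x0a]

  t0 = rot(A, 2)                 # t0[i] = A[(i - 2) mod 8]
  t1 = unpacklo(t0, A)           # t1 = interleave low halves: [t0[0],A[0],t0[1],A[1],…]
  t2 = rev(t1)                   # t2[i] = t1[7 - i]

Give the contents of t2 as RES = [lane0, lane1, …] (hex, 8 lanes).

RES = [ 0x59  0xc0  0x65  0xfb  0xc0  0x0a  0xfb  0x47 ]

t0 = [0x47, 0x0a, 0xfb, 0xc0, 0x65, 0x59, 0x4b, 0x57]
t1 = [0x47, 0xfb, 0x0a, 0xc0, 0xfb, 0x65, 0xc0, 0x59]
t2 = [0x59, 0xc0, 0x65, 0xfb, 0xc0, 0x0a, 0xfb, 0x47]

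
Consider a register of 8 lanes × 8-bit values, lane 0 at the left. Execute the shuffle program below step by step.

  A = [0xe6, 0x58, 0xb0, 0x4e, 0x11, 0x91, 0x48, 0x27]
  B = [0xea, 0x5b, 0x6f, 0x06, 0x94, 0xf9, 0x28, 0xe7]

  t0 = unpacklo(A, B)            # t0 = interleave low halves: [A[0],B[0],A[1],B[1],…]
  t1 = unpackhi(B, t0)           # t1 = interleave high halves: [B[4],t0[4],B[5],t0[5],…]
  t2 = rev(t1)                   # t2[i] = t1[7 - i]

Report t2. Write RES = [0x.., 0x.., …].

RES = [0x06, 0xe7, 0x4e, 0x28, 0x6f, 0xf9, 0xb0, 0x94]

t0 = [0xe6, 0xea, 0x58, 0x5b, 0xb0, 0x6f, 0x4e, 0x06]
t1 = [0x94, 0xb0, 0xf9, 0x6f, 0x28, 0x4e, 0xe7, 0x06]
t2 = [0x06, 0xe7, 0x4e, 0x28, 0x6f, 0xf9, 0xb0, 0x94]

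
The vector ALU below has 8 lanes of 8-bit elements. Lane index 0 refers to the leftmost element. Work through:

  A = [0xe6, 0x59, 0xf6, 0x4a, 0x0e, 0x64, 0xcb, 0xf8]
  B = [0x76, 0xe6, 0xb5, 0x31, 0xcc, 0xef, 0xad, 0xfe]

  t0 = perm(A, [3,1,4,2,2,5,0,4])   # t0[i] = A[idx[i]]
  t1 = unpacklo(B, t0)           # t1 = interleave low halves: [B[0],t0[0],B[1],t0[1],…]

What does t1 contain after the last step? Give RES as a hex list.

RES = [0x76, 0x4a, 0xe6, 0x59, 0xb5, 0x0e, 0x31, 0xf6]

→ t0 |4a|59|0e|f6|f6|64|e6|0e|
→ t1 |76|4a|e6|59|b5|0e|31|f6|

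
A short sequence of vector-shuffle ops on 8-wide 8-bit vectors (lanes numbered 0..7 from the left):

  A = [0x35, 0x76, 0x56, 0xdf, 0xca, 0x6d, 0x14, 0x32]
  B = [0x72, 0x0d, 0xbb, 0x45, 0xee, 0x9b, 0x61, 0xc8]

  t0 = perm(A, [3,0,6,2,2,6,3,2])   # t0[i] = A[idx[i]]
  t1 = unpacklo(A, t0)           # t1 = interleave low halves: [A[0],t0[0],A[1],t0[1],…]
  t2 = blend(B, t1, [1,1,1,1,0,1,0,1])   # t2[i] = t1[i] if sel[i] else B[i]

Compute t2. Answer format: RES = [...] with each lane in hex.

t0 = [0xdf, 0x35, 0x14, 0x56, 0x56, 0x14, 0xdf, 0x56]
t1 = [0x35, 0xdf, 0x76, 0x35, 0x56, 0x14, 0xdf, 0x56]
t2 = [0x35, 0xdf, 0x76, 0x35, 0xee, 0x14, 0x61, 0x56]

RES = [0x35, 0xdf, 0x76, 0x35, 0xee, 0x14, 0x61, 0x56]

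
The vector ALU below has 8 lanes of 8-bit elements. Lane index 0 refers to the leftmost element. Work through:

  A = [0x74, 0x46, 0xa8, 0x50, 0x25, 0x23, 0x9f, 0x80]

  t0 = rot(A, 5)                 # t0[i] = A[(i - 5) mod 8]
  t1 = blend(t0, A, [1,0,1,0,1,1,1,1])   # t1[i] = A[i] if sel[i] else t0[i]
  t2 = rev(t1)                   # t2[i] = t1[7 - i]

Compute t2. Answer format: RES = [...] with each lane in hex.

RES = [0x80, 0x9f, 0x23, 0x25, 0x9f, 0xa8, 0x25, 0x74]

  t0: 50 25 23 9f 80 74 46 a8
  t1: 74 25 a8 9f 25 23 9f 80
  t2: 80 9f 23 25 9f a8 25 74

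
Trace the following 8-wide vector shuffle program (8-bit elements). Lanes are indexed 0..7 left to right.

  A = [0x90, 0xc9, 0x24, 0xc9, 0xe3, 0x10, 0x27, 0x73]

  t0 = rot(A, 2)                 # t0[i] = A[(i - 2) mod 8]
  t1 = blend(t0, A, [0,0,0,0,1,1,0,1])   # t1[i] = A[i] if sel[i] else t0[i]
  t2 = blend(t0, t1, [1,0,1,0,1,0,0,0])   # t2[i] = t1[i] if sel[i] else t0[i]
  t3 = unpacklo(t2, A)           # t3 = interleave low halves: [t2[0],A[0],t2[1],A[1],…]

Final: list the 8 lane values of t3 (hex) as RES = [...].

RES = [0x27, 0x90, 0x73, 0xc9, 0x90, 0x24, 0xc9, 0xc9]

→ t0 |27|73|90|c9|24|c9|e3|10|
→ t1 |27|73|90|c9|e3|10|e3|73|
→ t2 |27|73|90|c9|e3|c9|e3|10|
→ t3 |27|90|73|c9|90|24|c9|c9|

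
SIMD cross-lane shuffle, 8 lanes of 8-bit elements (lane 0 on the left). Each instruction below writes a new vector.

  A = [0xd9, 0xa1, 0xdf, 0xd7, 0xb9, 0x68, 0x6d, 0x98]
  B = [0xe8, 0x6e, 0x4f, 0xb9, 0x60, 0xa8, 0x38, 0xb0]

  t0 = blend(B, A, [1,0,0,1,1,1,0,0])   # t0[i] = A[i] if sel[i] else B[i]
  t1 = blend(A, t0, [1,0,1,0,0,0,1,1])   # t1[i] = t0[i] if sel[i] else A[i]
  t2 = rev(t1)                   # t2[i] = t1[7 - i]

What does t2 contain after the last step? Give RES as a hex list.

RES = [ 0xb0  0x38  0x68  0xb9  0xd7  0x4f  0xa1  0xd9 ]

→ t0 |d9|6e|4f|d7|b9|68|38|b0|
→ t1 |d9|a1|4f|d7|b9|68|38|b0|
→ t2 |b0|38|68|b9|d7|4f|a1|d9|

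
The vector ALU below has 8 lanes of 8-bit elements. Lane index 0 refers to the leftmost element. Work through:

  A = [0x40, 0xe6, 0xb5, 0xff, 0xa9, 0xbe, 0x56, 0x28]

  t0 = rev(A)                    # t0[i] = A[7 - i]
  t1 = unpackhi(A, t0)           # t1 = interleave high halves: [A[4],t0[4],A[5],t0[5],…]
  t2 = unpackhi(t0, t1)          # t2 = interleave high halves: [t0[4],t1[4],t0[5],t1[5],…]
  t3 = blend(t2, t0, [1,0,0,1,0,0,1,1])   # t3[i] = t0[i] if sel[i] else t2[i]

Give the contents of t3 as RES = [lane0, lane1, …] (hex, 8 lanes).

→ t0 |28|56|be|a9|ff|b5|e6|40|
→ t1 |a9|ff|be|b5|56|e6|28|40|
→ t2 |ff|56|b5|e6|e6|28|40|40|
→ t3 |28|56|b5|a9|e6|28|e6|40|

RES = [0x28, 0x56, 0xb5, 0xa9, 0xe6, 0x28, 0xe6, 0x40]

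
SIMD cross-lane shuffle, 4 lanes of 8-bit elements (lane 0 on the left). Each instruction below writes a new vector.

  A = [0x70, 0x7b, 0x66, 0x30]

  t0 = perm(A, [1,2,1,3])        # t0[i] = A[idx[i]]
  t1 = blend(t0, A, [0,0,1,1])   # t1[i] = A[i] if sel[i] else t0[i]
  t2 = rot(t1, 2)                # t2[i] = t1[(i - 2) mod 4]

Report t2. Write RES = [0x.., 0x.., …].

RES = [ 0x66  0x30  0x7b  0x66 ]

t0 = [0x7b, 0x66, 0x7b, 0x30]
t1 = [0x7b, 0x66, 0x66, 0x30]
t2 = [0x66, 0x30, 0x7b, 0x66]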